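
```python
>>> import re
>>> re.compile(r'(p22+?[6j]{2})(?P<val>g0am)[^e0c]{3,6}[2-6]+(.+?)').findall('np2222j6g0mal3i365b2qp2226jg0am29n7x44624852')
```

[('p2226j', 'g0am', '8')]

Lazy quantifiers expand one character at a time until the remainder of the pattern can match.
Multiple groups make `findall` return tuples — one 3-tuple for the one match.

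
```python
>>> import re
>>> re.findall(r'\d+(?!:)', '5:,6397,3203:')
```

['6397', '320']

`(?!…)`/`(?<!…)` only lets a position through if the neighbouring text does NOT match; no characters are consumed.
Walking the string: at [3:7] → '6397'; at [8:11] → '320'.
No capturing groups, so `findall` returns the 2 full match strings.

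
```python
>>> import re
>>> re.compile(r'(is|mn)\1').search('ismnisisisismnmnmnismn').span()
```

(4, 8)

`\1` is not a pattern — it's the concrete string captured by group 1, re-applied verbatim.
The match spans [4:8] → 'isis'.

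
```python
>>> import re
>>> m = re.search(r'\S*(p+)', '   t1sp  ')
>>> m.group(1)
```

'p'

The match spans [3:7] → 't1sp'.
Captured: group 1 = 'p'.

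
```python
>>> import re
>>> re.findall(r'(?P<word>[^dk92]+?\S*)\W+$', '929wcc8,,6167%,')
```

This matches one or more of any character except [dk92] (lazy), then zero or more of a non-whitespace character (captured as 'word'); then one or more of a non-word character; then anchored at the end.
Because there's exactly one group, `findall` drops the full match and keeps group 1 from the one hit.

['wcc8,,6167%']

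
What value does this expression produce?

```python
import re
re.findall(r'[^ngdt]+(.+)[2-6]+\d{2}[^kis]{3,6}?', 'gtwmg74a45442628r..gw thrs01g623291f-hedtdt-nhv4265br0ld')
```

['g74a45442628r..gw thrs01g623291f-hedtdt-nhv4']

This matches one or more of any character except [ngdt]; then one or more of any character (captured); then one or more of a character in [2-6]; then exactly 2 of a digit, then 3 to 6 of any character except [kis] (lazy).
Matches: at [2:54] match 'wmg74a45442628r..gw thrs01g623291f-hedtdt-nhv4265br0', group 1 = 'g74a45442628r..gw thrs01g623291f-hedtdt-nhv4'.
Because there's exactly one group, `findall` drops the full match and keeps group 1 from the one hit.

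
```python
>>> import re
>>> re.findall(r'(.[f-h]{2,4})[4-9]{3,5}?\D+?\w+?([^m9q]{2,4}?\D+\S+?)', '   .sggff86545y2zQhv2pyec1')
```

[('sggff', 'zQhv2')]

A non-greedy quantifier consumes as few characters as it can — just enough that the remainder of the pattern still matches from where it stops; whatever follows it matches normally.
`findall` packs the 2 group values into a tuple for every match.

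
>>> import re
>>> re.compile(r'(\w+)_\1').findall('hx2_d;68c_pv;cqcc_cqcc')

['cqcc']

The backreference `\1` re-matches whatever the first group consumed, character for character.
Scanning left to right: at [13:22] match 'cqcc_cqcc', group 1 = 'cqcc'.
With a single group, `findall` returns only what that group captured — 1 item.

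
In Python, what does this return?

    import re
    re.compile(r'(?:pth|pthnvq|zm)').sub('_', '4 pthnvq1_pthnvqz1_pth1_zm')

Alternation tries branches left to right and keeps the first one that lets the overall match succeed at that position.
Every occurrence is swapped for '_'.

'4 _nvq1__nvqz1__1__'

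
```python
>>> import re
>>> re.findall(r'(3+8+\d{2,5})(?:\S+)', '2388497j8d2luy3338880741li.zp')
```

['388497']

The pattern matches one or more of the literal '3', then one or more of the literal '8', then 2 to 5 of a digit (captured); then one or more of a non-whitespace character (non-capturing group).
Walking the string: at [1:29] match '388497j8d2luy3338880741li.zp', group 1 = '388497'.
With a single group, `findall` returns only what that group captured — 1 item.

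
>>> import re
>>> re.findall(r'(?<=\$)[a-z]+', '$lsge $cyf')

Because the assertion is zero-width, the text it checks is not consumed and won't appear in the result.
With no groups in the pattern, `findall` gives back each whole match — 2 here.

['lsge', 'cyf']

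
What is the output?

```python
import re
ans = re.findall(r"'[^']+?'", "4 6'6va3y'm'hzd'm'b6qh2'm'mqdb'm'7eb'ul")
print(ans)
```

`findall` yields the raw match text (5 of them) because the pattern has no groups.

["'6va3y'", "'hzd'", "'b6qh2'", "'mqdb'", "'7eb'"]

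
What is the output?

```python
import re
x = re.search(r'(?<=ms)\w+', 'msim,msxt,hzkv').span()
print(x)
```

The positive lookaround only admits positions where the adjacent text matches; those characters stay outside the span.
`search` walks the string left to right and returns the first match it finds.
The match spans [2:4] → 'im'.

(2, 4)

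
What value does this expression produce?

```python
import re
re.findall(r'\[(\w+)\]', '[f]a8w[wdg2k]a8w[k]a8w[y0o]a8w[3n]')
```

Scanning left to right: at [0:3] match '[f]', group 1 = 'f'; at [6:13] match '[wdg2k]', group 1 = 'wdg2k'; at [16:19] match '[k]', group 1 = 'k'; at [22:27] match '[y0o]', group 1 = 'y0o'; at [30:34] match '[3n]', group 1 = '3n'.
One capturing group, so `findall` returns just the captured substring from each match — 5 in all.

['f', 'wdg2k', 'k', 'y0o', '3n']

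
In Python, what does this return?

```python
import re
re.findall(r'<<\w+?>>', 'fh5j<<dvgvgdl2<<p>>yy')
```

['<<p>>']

`findall` yields the raw match text (1 of them) because the pattern has no groups.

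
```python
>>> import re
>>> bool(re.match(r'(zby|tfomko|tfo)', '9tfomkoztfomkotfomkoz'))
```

With `match`, the pattern is implicitly anchored at the beginning.
Here the pattern fails at index 0, so the call returns None, and `bool(None)` is False.

False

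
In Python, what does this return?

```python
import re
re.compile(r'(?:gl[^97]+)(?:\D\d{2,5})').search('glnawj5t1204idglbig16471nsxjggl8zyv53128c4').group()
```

'glnawj5t1204idglbig16471'

The match spans [0:24] → 'glnawj5t1204idglbig16471'.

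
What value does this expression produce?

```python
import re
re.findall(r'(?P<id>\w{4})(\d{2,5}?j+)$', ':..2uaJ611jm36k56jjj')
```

This matches exactly 4 of a word character (captured as 'id'); then 2 to 5 of a digit (lazy), then one or more of a literal 'j' (captured); then anchored at the end.
Matches: at [11:20] match 'm36k56jjj', groups = ('m36k', '56jjj').
2 groups means the one result is a tuple of 2 captured strings — 1 here.

[('m36k', '56jjj')]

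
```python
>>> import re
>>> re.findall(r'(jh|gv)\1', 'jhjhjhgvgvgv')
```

['jh', 'gv']

A backreference is literal: `\1` must see the identical characters the first group matched.
Walking the string: at [0:4] match 'jhjh', group 1 = 'jh'; at [6:10] match 'gvgv', group 1 = 'gv'.
With a single group, `findall` returns only what that group captured — 2 items.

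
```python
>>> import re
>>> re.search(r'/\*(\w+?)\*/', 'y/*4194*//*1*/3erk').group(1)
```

'4194'

`re.search` scans for the first position where the pattern succeeds.
The match spans [1:9] → '/*4194*/'.
Captured: group 1 = '4194'.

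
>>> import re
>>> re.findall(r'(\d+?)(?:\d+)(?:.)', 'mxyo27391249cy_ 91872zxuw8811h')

['2', '9', '8']

Pattern: one or more of a digit (lazy) (captured); then one or more of a digit (non-capturing group); then any character (non-capturing group).
Because there's exactly one group, `findall` drops the full match and keeps group 1 from each hit.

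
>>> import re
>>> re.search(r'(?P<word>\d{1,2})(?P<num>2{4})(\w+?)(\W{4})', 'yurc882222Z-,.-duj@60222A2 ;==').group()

'882222Z-,.-'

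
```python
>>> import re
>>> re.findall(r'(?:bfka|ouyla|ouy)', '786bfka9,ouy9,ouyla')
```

The regex engine tests alternatives in the order written; an earlier branch that matches wins even if a later one would match more.
No capturing groups, so `findall` returns the 3 full match strings.

['bfka', 'ouy', 'ouyla']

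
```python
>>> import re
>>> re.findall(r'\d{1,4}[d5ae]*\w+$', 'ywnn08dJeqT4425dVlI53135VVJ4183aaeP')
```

['08dJeqT4425dVlI53135VVJ4183aaeP']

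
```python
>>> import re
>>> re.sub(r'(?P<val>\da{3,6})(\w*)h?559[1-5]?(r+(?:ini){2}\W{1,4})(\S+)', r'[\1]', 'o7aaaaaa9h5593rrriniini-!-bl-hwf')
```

'o[7aaaaaa]'

This matches a digit, then 3 to 6 of the literal 'a' (captured as 'val'); then zero or more of a word character (captured); then optionally the literal 'h', then the literal '559', then optionally a character in [1-5]; then one or more of the literal 'r', then the literal 'ini' repeated 2 times, then 1 to 4 of a non-word character (captured); then one or more of a non-whitespace character (captured).
Matches: at [1:32] → '7aaaaaa9h5593rrriniini-!-bl-hwf'.
Each match is replaced using the text its own group 1 captured.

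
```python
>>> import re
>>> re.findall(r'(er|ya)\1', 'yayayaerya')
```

After group 1 captures some text, `\1` only succeeds where that same text appears again.
`findall` collects group 1 from the one match (1 total).

['ya']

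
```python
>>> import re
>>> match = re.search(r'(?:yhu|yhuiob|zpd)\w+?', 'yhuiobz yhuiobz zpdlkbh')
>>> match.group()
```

'yhui'

Alternation tries branches left to right and keeps the first one that lets the overall match succeed at that position.
The match spans [0:4] → 'yhui'.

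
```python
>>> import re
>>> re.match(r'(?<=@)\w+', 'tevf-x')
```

The `(?=…)`/`(?<=…)` assertion just peeks at neighbouring text; it doesn't advance the match position.
`re.match` only tries the pattern at the start of the string.
Here the string doesn't start with a match, so the call returns None.

None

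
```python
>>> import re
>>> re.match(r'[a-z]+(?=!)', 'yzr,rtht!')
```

None

The positive lookaround only admits positions where the adjacent text matches; those characters stay outside the span.
With `match`, the pattern is implicitly anchored at the beginning.
Here the pattern fails at index 0, so the call returns None.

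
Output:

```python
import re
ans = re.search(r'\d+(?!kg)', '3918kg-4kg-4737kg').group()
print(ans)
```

391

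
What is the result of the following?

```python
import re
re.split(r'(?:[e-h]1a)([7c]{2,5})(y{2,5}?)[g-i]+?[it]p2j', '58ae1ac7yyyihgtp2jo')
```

['58a', 'c7', 'yyy', 'o']

The pattern matches a character in [e-h], then the literal '1a' (non-capturing group); then 2 to 5 of one of [7c] (captured); then 2 to 5 of a literal 'y' (lazy) (captured); then one or more of a character in [g-i] (lazy); then one of [it], then the literal 'p2j'.
Matches to split on: at [3:18] → 'e1ac7yyyihgtp2j'.
With a capturing group present, the delimiter's captured portion is kept in the result list.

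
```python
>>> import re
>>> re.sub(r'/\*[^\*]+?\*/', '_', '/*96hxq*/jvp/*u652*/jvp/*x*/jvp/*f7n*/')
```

Each match is replaced by '_'.

'_jvp_jvp_jvp_'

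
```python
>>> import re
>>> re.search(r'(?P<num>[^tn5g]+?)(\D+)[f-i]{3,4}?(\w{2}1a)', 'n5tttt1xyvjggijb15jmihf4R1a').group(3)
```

'4R1a'

This matches one or more of any character except [tn5g] (lazy) (captured as 'num'); then one or more of a non-digit (captured); then 3 to 4 of a character in [f-i] (lazy); then exactly 2 of a word character, then the literal '1a' (captured).
Unlike `match`, `search` isn't anchored — it looks for the pattern anywhere in the string.
The match spans [18:27] → 'jmihf4R1a'.
Captured: group 1 = 'j', group 2 = 'm', group 3 = '4R1a'.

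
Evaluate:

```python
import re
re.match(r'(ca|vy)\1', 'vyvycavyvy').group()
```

'vyvy'

`\1` has to match the exact text group 1 already captured.
`re.match` only tries the pattern at the start of the string.
The match spans [0:4] → 'vyvy'.
Captured: group 1 = 'vy'.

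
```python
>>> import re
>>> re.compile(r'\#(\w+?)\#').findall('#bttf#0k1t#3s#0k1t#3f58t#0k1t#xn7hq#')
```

One capturing group, so `findall` returns just the captured substring from each match — 4 in all.

['bttf', '3s', '3f58t', 'xn7hq']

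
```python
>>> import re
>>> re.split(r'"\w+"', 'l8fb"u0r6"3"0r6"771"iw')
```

['l8fb', '3', '771"iw']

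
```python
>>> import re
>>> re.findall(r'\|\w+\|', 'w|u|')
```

['|u|']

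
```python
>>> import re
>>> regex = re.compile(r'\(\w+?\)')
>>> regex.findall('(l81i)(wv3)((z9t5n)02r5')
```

['(l81i)', '(wv3)', '(z9t5n)']

With no groups in the pattern, `findall` gives back each whole match — 3 here.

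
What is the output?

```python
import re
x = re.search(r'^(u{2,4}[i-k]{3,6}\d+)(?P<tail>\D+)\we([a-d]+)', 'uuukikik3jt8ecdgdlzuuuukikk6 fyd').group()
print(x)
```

uuukikik3jt8ecd

Pattern: anchored at the start of the string; then 2 to 4 of the literal 'u', then 3 to 6 of a character in [i-k], then one or more of a digit (captured); then one or more of a non-digit (captured as 'tail'); then a word character, then a literal 'e'; then one or more of a character in [a-d] (captured).
The match spans [0:15] → 'uuukikik3jt8ecd'.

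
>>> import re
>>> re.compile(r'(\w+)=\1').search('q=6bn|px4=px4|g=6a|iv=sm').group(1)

The match spans [6:13] → 'px4=px4'.
Captured: group 1 = 'px4'.

'px4'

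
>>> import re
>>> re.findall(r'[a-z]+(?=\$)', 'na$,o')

['na']

Because the assertion is zero-width, the text it checks is not consumed and won't appear in the result.
With no groups in the pattern, `findall` gives back each whole match — 1 here.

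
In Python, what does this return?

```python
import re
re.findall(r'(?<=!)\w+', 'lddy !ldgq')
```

['ldgq']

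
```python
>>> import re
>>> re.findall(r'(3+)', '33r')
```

One capturing group, so `findall` returns just the captured substring from the one match — 1 in all.

['33']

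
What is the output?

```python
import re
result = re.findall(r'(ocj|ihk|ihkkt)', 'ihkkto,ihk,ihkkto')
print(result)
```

['ihk', 'ihk', 'ihk']

`|` is ordered: at each position the engine commits to the first alternative that works.
Matches: at [0:3] match 'ihk', group 1 = 'ihk'; at [7:10] match 'ihk', group 1 = 'ihk'; at [11:14] match 'ihk', group 1 = 'ihk'.
`findall` collects group 1 from each match (3 total).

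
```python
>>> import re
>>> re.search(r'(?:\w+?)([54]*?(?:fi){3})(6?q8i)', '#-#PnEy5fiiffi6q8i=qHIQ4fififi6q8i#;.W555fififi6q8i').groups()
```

The match spans [19:34] → 'qHIQ4fififi6q8i'.
Captured: group 1 = '4fififi', group 2 = '6q8i'.

('4fififi', '6q8i')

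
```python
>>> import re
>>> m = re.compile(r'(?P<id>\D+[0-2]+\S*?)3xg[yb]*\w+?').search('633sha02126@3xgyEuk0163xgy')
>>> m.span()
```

(3, 17)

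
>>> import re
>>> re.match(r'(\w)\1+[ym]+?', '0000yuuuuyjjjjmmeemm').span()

(0, 5)

The backreference `\1` re-matches whatever the first group consumed, character for character.
`match` is anchored at position 0; if the pattern doesn't fit there, it returns None.
The match spans [0:5] → '0000y'.
Captured: group 1 = '0'.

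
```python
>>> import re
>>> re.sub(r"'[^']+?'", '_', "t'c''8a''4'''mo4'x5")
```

"t___'_x5"

Each match is replaced by '_'.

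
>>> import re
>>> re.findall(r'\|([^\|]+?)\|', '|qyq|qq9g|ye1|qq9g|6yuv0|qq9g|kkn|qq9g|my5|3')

Matches: at [0:5] match '|qyq|', group 1 = 'qyq'; at [9:14] match '|ye1|', group 1 = 'ye1'; at [18:25] match '|6yuv0|', group 1 = '6yuv0'; at [29:34] match '|kkn|', group 1 = 'kkn'; at [38:43] match '|my5|', group 1 = 'my5'.
With a single group, `findall` returns only what that group captured — 5 items.

['qyq', 'ye1', '6yuv0', 'kkn', 'my5']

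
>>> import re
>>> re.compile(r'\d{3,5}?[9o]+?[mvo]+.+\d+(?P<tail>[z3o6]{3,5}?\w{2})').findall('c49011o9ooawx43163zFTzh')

This matches 3 to 5 of a digit (lazy), then one or more of one of [9o] (lazy), then one or more of one of [mvo]; then one or more of any character, then one or more of a digit; then 3 to 5 of one of [z3o6] (lazy), then exactly 2 of a word character (captured as 'tail').
Walking the string: at [1:21] match '49011o9ooawx43163zFT', group 1 = '63zFT'.
Because there's exactly one group, `findall` drops the full match and keeps group 1 from the one hit.

['63zFT']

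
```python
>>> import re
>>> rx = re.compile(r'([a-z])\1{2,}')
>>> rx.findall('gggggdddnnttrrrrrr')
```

['g', 'd', 'r']

`\1` has to match the exact text group 1 already captured.
`findall` collects group 1 from each match (3 total).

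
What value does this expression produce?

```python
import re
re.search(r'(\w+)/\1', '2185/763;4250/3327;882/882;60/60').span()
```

(19, 26)

The backreference `\1` re-matches whatever the first group consumed, character for character.
The match spans [19:26] → '882/882'.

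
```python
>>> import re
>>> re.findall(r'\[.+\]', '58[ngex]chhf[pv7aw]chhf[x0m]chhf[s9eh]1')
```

['[ngex]chhf[pv7aw]chhf[x0m]chhf[s9eh]']

Matches: at [2:38] → '[ngex]chhf[pv7aw]chhf[x0m]chhf[s9eh]'.
With no groups in the pattern, `findall` gives back each whole match — 1 here.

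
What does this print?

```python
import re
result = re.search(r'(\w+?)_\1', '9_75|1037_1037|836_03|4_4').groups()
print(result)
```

('1037',)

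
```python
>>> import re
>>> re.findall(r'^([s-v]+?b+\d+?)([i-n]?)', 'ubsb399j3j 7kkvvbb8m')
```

This matches anchored at the start of the string; then one or more of a character in [s-v] (lazy), then one or more of the literal 'b', then one or more of a digit (lazy) (captured); then optionally a character in [i-n] (captured).
With 2 capturing groups, `findall` returns a 2-tuple per match.
Nothing in the string satisfies the pattern, so the list is empty.

[]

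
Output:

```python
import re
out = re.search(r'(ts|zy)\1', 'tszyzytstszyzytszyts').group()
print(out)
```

zyzy

`\1` is not a pattern — it's the concrete string captured by group 1, re-applied verbatim.
`search` walks the string left to right and returns the first match it finds.
The match spans [2:6] → 'zyzy'.
Captured: group 1 = 'zy'.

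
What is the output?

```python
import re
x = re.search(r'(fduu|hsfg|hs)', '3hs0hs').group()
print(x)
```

hs

`re.search` scans for the first position where the pattern succeeds.
The match spans [1:3] → 'hs'.
Captured: group 1 = 'hs'.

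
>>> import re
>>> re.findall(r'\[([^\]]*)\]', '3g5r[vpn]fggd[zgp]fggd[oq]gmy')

Matches: at [4:9] match '[vpn]', group 1 = 'vpn'; at [13:18] match '[zgp]', group 1 = 'zgp'; at [22:26] match '[oq]', group 1 = 'oq'.
With a single group, `findall` returns only what that group captured — 3 items.

['vpn', 'zgp', 'oq']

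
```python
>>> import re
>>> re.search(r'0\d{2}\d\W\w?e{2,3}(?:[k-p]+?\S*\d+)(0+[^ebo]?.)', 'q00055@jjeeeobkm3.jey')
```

None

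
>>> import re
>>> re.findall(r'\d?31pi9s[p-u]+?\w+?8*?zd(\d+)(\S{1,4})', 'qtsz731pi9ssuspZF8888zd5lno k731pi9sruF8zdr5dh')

Pattern: optionally a digit, then the literal '31p', then the literal 'i9s'; then one or more of a character in [p-u] (lazy); then one or more of a word character (lazy), then zero or more of a literal '8' (lazy), then the literal 'zd'; then one or more of a digit (captured); then 1 to 4 of a non-whitespace character (captured).
Walking the string: at [4:27] match '731pi9ssuspZF8888zd5lno', groups = ('5', 'lno').
Multiple groups make `findall` return tuples — one 2-tuple for the one match.

[('5', 'lno')]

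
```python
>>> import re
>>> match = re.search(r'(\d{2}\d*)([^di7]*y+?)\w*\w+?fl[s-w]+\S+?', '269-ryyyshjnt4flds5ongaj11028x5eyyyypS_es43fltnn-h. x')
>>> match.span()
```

The match spans [0:47] → '269-ryyyshjnt4flds5ongaj11028x5eyyyypS_es43fltn'.

(0, 47)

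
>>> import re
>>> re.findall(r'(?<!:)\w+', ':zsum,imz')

['sum', 'imz']

The negative lookaround is zero-width — it rules out positions where the adjacent text would match, without consuming anything.
Matches: at [2:5] → 'sum'; at [6:9] → 'imz'.
Since nothing is captured, `findall` lists the 2 matched substrings directly.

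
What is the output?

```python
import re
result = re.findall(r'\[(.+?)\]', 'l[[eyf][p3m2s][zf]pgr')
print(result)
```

['[eyf', 'p3m2s', 'zf']

Walking the string: at [1:7] match '[[eyf]', group 1 = '[eyf'; at [7:14] match '[p3m2s]', group 1 = 'p3m2s'; at [14:18] match '[zf]', group 1 = 'zf'.
`findall` collects group 1 from each match (3 total).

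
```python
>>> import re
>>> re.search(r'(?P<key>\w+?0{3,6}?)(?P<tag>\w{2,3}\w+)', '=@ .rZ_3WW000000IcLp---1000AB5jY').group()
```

'rZ_3WW000000IcLp'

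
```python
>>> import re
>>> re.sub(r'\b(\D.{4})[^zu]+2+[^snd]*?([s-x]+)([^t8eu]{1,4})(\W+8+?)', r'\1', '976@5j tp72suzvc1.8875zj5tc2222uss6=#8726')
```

'976@5j t875zj5tc2222uss6=#8726'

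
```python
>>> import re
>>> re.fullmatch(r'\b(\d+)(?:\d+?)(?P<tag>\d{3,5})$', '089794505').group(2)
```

The match spans [0:9] → '089794505'.
Captured: group 1 = '08979', group 2 = '505'.

'505'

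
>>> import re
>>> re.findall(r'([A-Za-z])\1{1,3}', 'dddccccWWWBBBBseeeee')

The backreference `\1` re-matches whatever the first group consumed, character for character.
One capturing group, so `findall` returns just the captured substring from each match — 5 in all.

['d', 'c', 'W', 'B', 'e']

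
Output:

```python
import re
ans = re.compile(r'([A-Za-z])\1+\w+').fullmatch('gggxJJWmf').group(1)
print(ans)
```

After group 1 captures some text, `\1` only succeeds where that same text appears again.
`re.fullmatch` requires the pattern to consume the entire string.
The match spans [0:9] → 'gggxJJWmf'.
Captured: group 1 = 'g'.

g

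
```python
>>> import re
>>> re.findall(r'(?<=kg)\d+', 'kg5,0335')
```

['5']

The lookaround is zero-width — it requires the adjacent text to match without consuming it, so the asserted text isn't part of the match.
Since nothing is captured, `findall` lists the 1 matched substring directly.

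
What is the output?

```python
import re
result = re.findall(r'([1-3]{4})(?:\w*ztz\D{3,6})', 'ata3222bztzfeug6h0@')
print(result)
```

['3222']

The pattern matches exactly 4 of a character in [1-3] (captured); then zero or more of a word character, then the literal 'ztz', then 3 to 6 of a non-digit (non-capturing group).
Walking the string: at [3:15] match '3222bztzfeug', group 1 = '3222'.
Because there's exactly one group, `findall` drops the full match and keeps group 1 from the one hit.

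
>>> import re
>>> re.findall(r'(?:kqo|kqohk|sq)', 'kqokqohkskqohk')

['kqo', 'kqo', 'kqo']

The regex engine tests alternatives in the order written; an earlier branch that matches wins even if a later one would match more.
`findall` yields the raw match text (3 of them) because the pattern has no groups.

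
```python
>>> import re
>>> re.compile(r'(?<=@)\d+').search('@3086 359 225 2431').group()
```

The `(?=…)`/`(?<=…)` assertion just peeks at neighbouring text; it doesn't advance the match position.
`re.search` scans for the first position where the pattern succeeds.
The match spans [1:5] → '3086'.

'3086'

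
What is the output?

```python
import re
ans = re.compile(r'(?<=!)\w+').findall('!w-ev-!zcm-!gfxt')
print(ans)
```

['w', 'zcm', 'gfxt']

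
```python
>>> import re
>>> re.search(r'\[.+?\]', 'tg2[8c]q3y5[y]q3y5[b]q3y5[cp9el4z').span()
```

(3, 7)

`search` walks the string left to right and returns the first match it finds.
The match spans [3:7] → '[8c]'.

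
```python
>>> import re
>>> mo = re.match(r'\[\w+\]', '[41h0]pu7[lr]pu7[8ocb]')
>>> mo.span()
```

(0, 6)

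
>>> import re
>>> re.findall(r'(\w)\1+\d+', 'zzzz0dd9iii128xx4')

The backreference `\1` re-matches whatever the first group consumed, character for character.
`findall` collects group 1 from each match (4 total).

['z', 'd', 'i', 'x']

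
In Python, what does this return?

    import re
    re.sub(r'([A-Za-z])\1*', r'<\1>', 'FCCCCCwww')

After group 1 captures some text, `\1` only succeeds where that same text appears again.
Each match is replaced using the text its own group 1 captured.

'<F><C><w>'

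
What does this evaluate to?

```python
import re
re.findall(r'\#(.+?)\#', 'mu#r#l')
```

Matches: at [2:5] match '#r#', group 1 = 'r'.
Because there's exactly one group, `findall` drops the full match and keeps group 1 from the one hit.

['r']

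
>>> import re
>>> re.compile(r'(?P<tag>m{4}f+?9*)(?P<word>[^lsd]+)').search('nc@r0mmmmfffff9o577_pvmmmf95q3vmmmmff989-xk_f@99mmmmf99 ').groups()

The match spans [5:56] → 'mmmmfffff9o577_pvmmmf95q3vmmmmff989-xk_f@99mmmmf99 '.
Captured: group 1 = 'mmmmf', group 2 = 'ffff9o577_pvmmmf95q3vmmmmff989-xk_f@99mmmmf99 '.

('mmmmf', 'ffff9o577_pvmmmf95q3vmmmmff989-xk_f@99mmmmf99 ')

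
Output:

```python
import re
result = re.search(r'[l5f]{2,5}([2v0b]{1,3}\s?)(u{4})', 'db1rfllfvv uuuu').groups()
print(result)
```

('vv ', 'uuuu')

Pattern: 2 to 5 of one of [l5f]; then 1 to 3 of one of [2v0b], then optionally whitespace (captured); then exactly 4 of a literal 'u' (captured).
`re.search` tries every starting position until one works.
The match spans [4:15] → 'fllfvv uuuu'.
Captured: group 1 = 'vv ', group 2 = 'uuuu'.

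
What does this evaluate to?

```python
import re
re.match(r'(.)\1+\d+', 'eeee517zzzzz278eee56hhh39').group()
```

'eeee517'

`re.match` only tries the pattern at the start of the string.
The match spans [0:7] → 'eeee517'.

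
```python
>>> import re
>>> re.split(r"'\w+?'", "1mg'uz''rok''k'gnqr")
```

The string is cut at each match, leaving 4 pieces.

['1mg', '', '', 'gnqr']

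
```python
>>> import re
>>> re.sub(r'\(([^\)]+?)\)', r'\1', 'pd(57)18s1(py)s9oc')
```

Matches: at [2:6] → '(57)'; at [10:14] → '(py)'.
`\1` in the replacement pulls in group 1's text for each match.

'pd5718s1pys9oc'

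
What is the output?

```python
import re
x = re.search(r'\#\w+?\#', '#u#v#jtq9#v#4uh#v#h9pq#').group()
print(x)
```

Unlike `match`, `search` isn't anchored — it looks for the pattern anywhere in the string.
The match spans [0:3] → '#u#'.

#u#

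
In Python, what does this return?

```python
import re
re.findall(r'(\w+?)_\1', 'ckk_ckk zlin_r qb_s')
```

The backreference `\1` re-matches whatever the first group consumed, character for character.
Matches: at [0:7] match 'ckk_ckk', group 1 = 'ckk'.
`findall` collects group 1 from the one match (1 total).

['ckk']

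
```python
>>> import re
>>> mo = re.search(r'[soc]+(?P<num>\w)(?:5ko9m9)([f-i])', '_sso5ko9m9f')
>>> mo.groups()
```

The match spans [1:11] → 'sso5ko9m9f'.
Captured: group 1 = 'o', group 2 = 'f'.

('o', 'f')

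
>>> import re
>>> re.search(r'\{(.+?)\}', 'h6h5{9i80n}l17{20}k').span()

`re.search` tries every starting position until one works.
The match spans [4:11] → '{9i80n}'.
Captured: group 1 = '9i80n'.

(4, 11)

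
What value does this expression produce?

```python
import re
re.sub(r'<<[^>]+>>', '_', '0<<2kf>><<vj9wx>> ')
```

'0__ '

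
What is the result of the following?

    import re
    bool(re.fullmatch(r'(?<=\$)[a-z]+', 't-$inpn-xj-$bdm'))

False

The `(?=…)`/`(?<=…)` assertion just peeks at neighbouring text; it doesn't advance the match position.
For `fullmatch`, every character of the input must be accounted for by the pattern.
Here there's no way to consume every character, so the call returns None, and `bool(None)` is False.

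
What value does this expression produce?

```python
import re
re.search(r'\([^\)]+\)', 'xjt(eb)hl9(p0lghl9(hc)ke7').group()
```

'(eb)'

Unlike `match`, `search` isn't anchored — it looks for the pattern anywhere in the string.
The match spans [3:7] → '(eb)'.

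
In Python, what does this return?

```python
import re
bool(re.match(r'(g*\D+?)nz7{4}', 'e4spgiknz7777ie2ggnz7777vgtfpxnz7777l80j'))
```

False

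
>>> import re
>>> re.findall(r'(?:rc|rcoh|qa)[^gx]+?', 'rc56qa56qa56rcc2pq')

['rc5', 'qa5', 'qa5', 'rcc']

With no groups in the pattern, `findall` gives back each whole match — 4 here.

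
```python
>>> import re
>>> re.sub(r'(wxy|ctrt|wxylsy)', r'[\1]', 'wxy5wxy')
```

Matches: at [0:3] → 'wxy'; at [4:7] → 'wxy'.
Each match is replaced using the text its own group 1 captured.

'[wxy]5[wxy]'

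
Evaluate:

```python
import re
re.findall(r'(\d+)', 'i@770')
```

['770']

The pattern matches one or more of a digit (captured).
Scanning left to right: at [2:5] match '770', group 1 = '770'.
One capturing group, so `findall` returns just the captured substring from the one match — 1 in all.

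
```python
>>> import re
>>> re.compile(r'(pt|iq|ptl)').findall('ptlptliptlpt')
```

['pt', 'pt', 'pt', 'pt']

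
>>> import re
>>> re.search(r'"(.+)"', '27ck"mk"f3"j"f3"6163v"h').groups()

('mk"f3"j"f3"6163v',)

The match spans [4:22] → '"mk"f3"j"f3"6163v"'.
Captured: group 1 = 'mk"f3"j"f3"6163v'.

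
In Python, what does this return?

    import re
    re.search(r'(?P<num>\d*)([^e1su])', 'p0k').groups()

('', 'p')

Pattern: zero or more of a digit (captured as 'num'); then any character except [e1su] (captured).
`search` walks the string left to right and returns the first match it finds.
The match spans [0:1] → 'p'.
Captured: group 1 = '', group 2 = 'p'.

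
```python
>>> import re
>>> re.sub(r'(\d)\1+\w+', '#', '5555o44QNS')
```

'#'

`\1` is not a pattern — it's the concrete string captured by group 1, re-applied verbatim.
Matches: at [0:10] → '5555o44QNS'.
Each match is replaced by '#'.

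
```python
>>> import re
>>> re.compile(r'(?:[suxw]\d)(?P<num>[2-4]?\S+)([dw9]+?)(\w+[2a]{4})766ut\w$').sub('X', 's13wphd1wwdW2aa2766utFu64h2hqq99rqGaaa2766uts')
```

'X'

The pattern matches one of [suxw], then a digit (non-capturing group); then optionally a character in [2-4], then one or more of a non-whitespace character (captured as 'num'); then one or more of one of [dw9] (lazy) (captured); then one or more of a word character, then exactly 4 of one of [2a] (captured); then the literal '766', then the literal 'ut', then a word character; then anchored at the end.
Matches: at [0:45] → 's13wphd1wwdW2aa2766utFu64h2hqq99rqGaaa2766uts'.
Each match is replaced by 'X'.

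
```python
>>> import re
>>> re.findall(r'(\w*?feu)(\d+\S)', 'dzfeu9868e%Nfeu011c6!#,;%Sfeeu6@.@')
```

Pattern: zero or more of a word character (lazy), then the literal 'feu' (captured); then one or more of a digit, then a non-whitespace character (captured).
`findall` packs the 2 group values into a tuple for every match.

[('dzfeu', '9868e'), ('Nfeu', '011c')]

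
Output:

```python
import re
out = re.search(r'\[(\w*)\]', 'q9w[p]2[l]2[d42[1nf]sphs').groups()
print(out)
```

('p',)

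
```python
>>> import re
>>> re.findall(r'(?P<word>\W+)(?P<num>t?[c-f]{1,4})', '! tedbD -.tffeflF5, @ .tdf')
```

[('! ', 'ted'), (' -.', 'tffef'), (', @ .', 'tdf')]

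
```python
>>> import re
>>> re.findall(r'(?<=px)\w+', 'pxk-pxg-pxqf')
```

['k', 'g', 'qf']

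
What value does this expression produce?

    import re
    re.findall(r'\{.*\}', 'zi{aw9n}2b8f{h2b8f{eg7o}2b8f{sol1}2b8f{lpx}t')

Matches: at [2:43] → '{aw9n}2b8f{h2b8f{eg7o}2b8f{sol1}2b8f{lpx}'.
No capturing groups, so `findall` returns the 1 full match string.

['{aw9n}2b8f{h2b8f{eg7o}2b8f{sol1}2b8f{lpx}']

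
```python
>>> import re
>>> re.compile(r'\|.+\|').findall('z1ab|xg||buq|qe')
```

['|xg||buq|']

No capturing groups, so `findall` returns the 1 full match string.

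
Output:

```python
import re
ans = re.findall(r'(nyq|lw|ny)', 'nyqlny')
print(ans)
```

`|` is ordered: at each position the engine commits to the first alternative that works.
With a single group, `findall` returns only what that group captured — 2 items.

['nyq', 'ny']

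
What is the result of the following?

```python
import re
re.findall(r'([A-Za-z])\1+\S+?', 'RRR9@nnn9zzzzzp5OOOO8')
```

['R', 'n', 'z', 'O']

A backreference is literal: `\1` must see the identical characters the first group matched.
Scanning left to right: at [0:4] match 'RRR9', group 1 = 'R'; at [5:9] match 'nnn9', group 1 = 'n'; at [9:15] match 'zzzzzp', group 1 = 'z'; at [16:21] match 'OOOO8', group 1 = 'O'.
Because there's exactly one group, `findall` drops the full match and keeps group 1 from each hit.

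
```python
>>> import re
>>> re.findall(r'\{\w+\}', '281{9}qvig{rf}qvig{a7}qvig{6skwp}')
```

['{9}', '{rf}', '{a7}', '{6skwp}']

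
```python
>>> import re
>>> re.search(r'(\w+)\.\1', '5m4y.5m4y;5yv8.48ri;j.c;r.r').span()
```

`\1` is not a pattern — it's the concrete string captured by group 1, re-applied verbatim.
Unlike `match`, `search` isn't anchored — it looks for the pattern anywhere in the string.
The match spans [0:9] → '5m4y.5m4y'.
Captured: group 1 = '5m4y'.

(0, 9)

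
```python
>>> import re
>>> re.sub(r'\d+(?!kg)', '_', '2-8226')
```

A negative assertion filters positions out without eating any characters.
`sub` substitutes '_' at each match site.

'_-_'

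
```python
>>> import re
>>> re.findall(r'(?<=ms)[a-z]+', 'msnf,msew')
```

The lookaround is zero-width — it requires the adjacent text to match without consuming it, so the asserted text isn't part of the match.
No capturing groups, so `findall` returns the 2 full match strings.

['nf', 'ew']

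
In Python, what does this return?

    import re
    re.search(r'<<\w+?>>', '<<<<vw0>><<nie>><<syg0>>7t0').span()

(2, 9)

The match spans [2:9] → '<<vw0>>'.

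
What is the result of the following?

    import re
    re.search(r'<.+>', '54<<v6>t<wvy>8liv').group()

Unlike `match`, `search` isn't anchored — it looks for the pattern anywhere in the string.
The match spans [2:13] → '<<v6>t<wvy>'.

'<<v6>t<wvy>'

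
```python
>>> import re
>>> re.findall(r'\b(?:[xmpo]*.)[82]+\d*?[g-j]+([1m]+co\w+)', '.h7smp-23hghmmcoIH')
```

This matches a word boundary (`\b`, zero-width); then zero or more of one of [xmpo], then any character (non-capturing group); then one or more of one of [82]; then zero or more of a digit (lazy), then one or more of a character in [g-j]; then one or more of one of [1m], then the literal 'co', then one or more of a word character (captured).
Walking the string: at [6:18] match '-23hghmmcoIH', group 1 = 'mmcoIH'.
Because there's exactly one group, `findall` drops the full match and keeps group 1 from the one hit.

['mmcoIH']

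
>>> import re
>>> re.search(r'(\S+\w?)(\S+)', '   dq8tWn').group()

'dq8tWn'

This matches one or more of a non-whitespace character, then optionally a word character (captured); then one or more of a non-whitespace character (captured).
Unlike `match`, `search` isn't anchored — it looks for the pattern anywhere in the string.
The match spans [3:9] → 'dq8tWn'.
Captured: group 1 = 'dq8tW', group 2 = 'n'.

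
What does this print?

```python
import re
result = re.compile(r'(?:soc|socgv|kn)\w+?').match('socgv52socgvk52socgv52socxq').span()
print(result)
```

(0, 4)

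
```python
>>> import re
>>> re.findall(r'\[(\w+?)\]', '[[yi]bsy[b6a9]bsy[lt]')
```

Scanning left to right: at [1:5] match '[yi]', group 1 = 'yi'; at [8:14] match '[b6a9]', group 1 = 'b6a9'; at [17:21] match '[lt]', group 1 = 'lt'.
With a single group, `findall` returns only what that group captured — 3 items.

['yi', 'b6a9', 'lt']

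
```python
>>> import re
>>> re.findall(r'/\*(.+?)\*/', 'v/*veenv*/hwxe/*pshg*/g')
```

['veenv', 'pshg']

A `+?`/`*?`/`{m,n}?` starts at its minimum and grows only as far as needed for what follows to match.
Walking the string: at [1:10] match '/*veenv*/', group 1 = 'veenv'; at [14:22] match '/*pshg*/', group 1 = 'pshg'.
With a single group, `findall` returns only what that group captured — 2 items.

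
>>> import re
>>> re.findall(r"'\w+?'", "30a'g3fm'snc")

Scanning left to right: at [3:9] → "'g3fm'".
No capturing groups, so `findall` returns the 1 full match string.

["'g3fm'"]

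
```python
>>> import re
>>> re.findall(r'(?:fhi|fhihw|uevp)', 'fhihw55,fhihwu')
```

Alternation isn't longest-match — the leftmost alternative that fits at this position is chosen.
Since nothing is captured, `findall` lists the 2 matched substrings directly.

['fhi', 'fhi']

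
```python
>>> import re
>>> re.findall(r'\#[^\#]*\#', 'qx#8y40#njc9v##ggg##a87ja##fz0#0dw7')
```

No capturing groups, so `findall` returns the 4 full match strings.

['#8y40#', '##', '##', '##']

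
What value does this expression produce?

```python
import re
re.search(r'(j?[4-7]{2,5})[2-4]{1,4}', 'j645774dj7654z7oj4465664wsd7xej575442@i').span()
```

The pattern matches optionally a literal 'j', then 2 to 5 of a character in [4-7] (captured); then 1 to 4 of a character in [2-4].
The match spans [0:7] → 'j645774'.

(0, 7)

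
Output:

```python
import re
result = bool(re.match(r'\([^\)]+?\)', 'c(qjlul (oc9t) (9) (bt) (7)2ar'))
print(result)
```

False

With `match`, the pattern is implicitly anchored at the beginning.
Here the pattern fails at index 0, so the call returns None, and `bool(None)` is False.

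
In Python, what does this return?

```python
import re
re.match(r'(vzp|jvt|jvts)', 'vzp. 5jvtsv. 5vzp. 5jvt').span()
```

(0, 3)

With `match`, the pattern is implicitly anchored at the beginning.
The match spans [0:3] → 'vzp'.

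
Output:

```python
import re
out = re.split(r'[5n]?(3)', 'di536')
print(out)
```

['di', '3', '6']

This matches optionally one of [5n]; then a literal '3' (captured).
Matches to split on: at [2:4] → '53'.
Because the pattern has a capturing group, `split` also inserts each captured text between the pieces.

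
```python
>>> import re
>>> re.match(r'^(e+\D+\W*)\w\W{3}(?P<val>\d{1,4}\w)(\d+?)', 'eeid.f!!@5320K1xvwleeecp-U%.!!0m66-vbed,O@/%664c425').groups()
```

The match spans [0:15] → 'eeid.f!!@5320K1'.
Captured: group 1 = 'eeid.', group 2 = '5320K', group 3 = '1'.

('eeid.', '5320K', '1')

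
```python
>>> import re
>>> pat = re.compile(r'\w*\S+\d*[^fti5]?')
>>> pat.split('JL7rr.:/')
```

['', '']

Each match becomes a cut point; 2 segments remain.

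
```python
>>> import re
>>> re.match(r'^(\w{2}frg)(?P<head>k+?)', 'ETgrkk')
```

This matches anchored at the start of the string; then exactly 2 of a word character, then the literal 'frg' (captured); then one or more of a literal 'k' (lazy) (captured as 'head').
`match` is anchored at position 0; if the pattern doesn't fit there, it returns None.
Here the pattern fails at index 0, so the call returns None.

None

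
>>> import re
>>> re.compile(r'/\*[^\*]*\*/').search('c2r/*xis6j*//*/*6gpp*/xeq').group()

The match spans [3:12] → '/*xis6j*/'.

'/*xis6j*/'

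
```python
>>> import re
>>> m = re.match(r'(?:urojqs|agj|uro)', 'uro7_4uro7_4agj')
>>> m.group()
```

`re.match` only tries the pattern at the start of the string.
The match spans [0:3] → 'uro'.

'uro'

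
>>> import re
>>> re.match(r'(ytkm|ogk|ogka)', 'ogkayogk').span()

(0, 3)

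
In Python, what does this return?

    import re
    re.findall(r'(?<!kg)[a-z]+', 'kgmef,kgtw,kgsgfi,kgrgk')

Because the assertion is negative and zero-width, positions next to the forbidden text are skipped.
Matches: at [0:5] → 'kgmef'; at [6:10] → 'kgtw'; at [11:17] → 'kgsgfi'; at [18:23] → 'kgrgk'.
`findall` yields the raw match text (4 of them) because the pattern has no groups.

['kgmef', 'kgtw', 'kgsgfi', 'kgrgk']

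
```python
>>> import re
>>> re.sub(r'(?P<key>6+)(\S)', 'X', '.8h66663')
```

The pattern matches one or more of a literal '6' (captured as 'key'); then a non-whitespace character (captured).
Matches: at [3:8] → '66663'.
Every occurrence is swapped for 'X'.

'.8hX'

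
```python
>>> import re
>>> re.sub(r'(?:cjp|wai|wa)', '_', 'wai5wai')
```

'_5_'

`|` is ordered: at each position the engine commits to the first alternative that works.
Each match is replaced by '_'.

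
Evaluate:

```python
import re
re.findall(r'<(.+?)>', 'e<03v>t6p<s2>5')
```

['03v', 's2']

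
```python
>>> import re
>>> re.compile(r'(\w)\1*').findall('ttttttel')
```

['t', 'e', 'l']

After group 1 captures some text, `\1` only succeeds where that same text appears again.
Scanning left to right: at [0:6] match 'tttttt', group 1 = 't'; at [6:7] match 'e', group 1 = 'e'; at [7:8] match 'l', group 1 = 'l'.
`findall` collects group 1 from each match (3 total).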